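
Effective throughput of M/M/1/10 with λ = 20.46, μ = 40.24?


ρ = 0.5084; P_K = (1−ρ)ρ^10/(1−ρ^11) = 0.0005679
λ_eff = λ(1 − P_K) = 20.46·(1 − 0.0005679) = 20.46·0.999432 = 20.4484 /hr

Final: 20.4484 /hr


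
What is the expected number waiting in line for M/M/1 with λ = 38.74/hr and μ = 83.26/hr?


ρ = 38.74/83.26 = 0.4653
Lq = ρ²/(1−ρ) = 0.2165/0.5347 = 0.4049

Final: 0.4049


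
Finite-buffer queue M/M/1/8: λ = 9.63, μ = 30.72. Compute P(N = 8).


ρ = λ/μ = 9.63/30.72 = 0.3135
P_K = (1−ρ)ρ^K/(1−ρ^(K+1)) = (0.6865·0.00009325)/(1 − 0.00002923)
= 0.00006402/0.999971 = 0.00006402

Final: 0.00006402


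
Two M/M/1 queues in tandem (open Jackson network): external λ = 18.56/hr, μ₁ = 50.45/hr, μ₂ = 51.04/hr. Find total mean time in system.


Each node sees arrival rate λ = 18.56/hr (tandem ⇒ throughput preserved).
W₁ = 1/(μ₁−λ) = 1/(50.45−18.56) = 0.03136 hr
W₂ = 1/(μ₂−λ) = 1/(51.04−18.56) = 0.03079 hr
W_total = W₁ + W₂ = 0.03136 + 0.03079 = 0.06215 hr

Final: 0.06215 hr


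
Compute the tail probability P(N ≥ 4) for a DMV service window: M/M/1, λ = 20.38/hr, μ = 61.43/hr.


ρ = 20.38/61.43 = 0.3318
P(N ≥ n) = ρ^n = 0.3318^4 = 0.012114

Final: 0.012114


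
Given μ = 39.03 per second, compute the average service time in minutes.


Mean service time = 1/μ = 1/39.03 second = 0.02562 second
In minutes: 0.02562 × 0.0166667 = 0.0004270 min

Final: 0.0004270 min


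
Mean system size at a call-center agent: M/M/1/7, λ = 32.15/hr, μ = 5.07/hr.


ρ = 32.15/5.07 = 6.3412
L = ρ[1 − (K+1)ρ^K + Kρ^(K+1)] / [(1−ρ)(1−ρ^(K+1))]
Numerator: 6.3412·(1 − 8·412297.902581 + 7·2614472.893093) = 95136910.492463
Denominator: (-5.3412)·(-2614471.893093) = 13964477.093682
L = 95136910.492463/13964477.093682 = 6.8128

Final: 6.8128


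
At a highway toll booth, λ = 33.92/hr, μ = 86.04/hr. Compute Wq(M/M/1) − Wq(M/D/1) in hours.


ρ = 33.92/86.04 = 0.3942
Wq(M/M/1) = ρ/(μ−λ) = 0.3942/52.12 = 0.007564 hr
Wq(M/D/1) = ρ/(2(μ−λ)) = 0.003782 hr
Savings = 0.007564 − 0.003782 = 0.003782 hr

Final: 0.003782 hr


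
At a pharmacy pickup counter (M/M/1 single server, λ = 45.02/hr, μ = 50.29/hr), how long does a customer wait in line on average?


ρ = 45.02/50.29 = 0.8952
Wq = ρ/(μ−λ) = 0.8952/(50.29 − 45.02) = 0.8952/5.27 = 0.1699 hr

Final: 0.1699 hr


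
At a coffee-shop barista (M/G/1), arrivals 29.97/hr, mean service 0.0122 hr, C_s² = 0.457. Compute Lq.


ρ = λ·E[S] = 29.97·0.0122 = 0.3656
Lq = ρ²(1+C_s²)/(2(1−ρ)) = 0.1337·(1+0.457)/(2·0.6344)
= 0.1337·1.4570/1.2687 = 0.15353

Final: 0.15353


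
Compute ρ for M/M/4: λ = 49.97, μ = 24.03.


ρ = λ/(cμ) = 49.97/(4·24.03) = 49.97/96.12 = 0.5199

Final: 0.5199


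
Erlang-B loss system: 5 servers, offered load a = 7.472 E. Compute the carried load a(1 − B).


B(5,7.472) = 0.451494 (Erlang-B)
Carried load = a(1 − B) = 7.472·(1 − 0.451494) = 7.472·0.548506 = 4.0984 E

Final: 4.0984 Erlangs


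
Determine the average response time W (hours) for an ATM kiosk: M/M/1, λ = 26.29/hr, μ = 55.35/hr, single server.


W = 1/(μ−λ) = 1/(55.35 − 26.29) = 1/29.06 = 0.03441 hr

Final: 0.03441 hr


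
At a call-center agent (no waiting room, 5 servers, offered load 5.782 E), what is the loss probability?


B(c,a) = (a^c/c!) / Σ_{k=0}^{c} a^k/k!
a^5/5! = 53.852912
Σ terms (k=0..5): 1.00000 + 5.78200 + 16.71576 + 32.21685 + 46.56945 + 53.85291 = 156.136969
B = 53.852912/156.136969 = 0.344908

Final: 0.344908


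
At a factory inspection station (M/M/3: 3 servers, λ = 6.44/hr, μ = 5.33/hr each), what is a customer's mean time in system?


a = 1.2083; ρ = 0.4028; P₀ = 0.291509
Lq = P₀·a^c·ρ/(c!(1−ρ)²) = 0.09676
Wq = Lq/λ = 0.09676/6.44 = 0.01503 hr
W = Wq + 1/μ = 0.01503 + 0.18762 = 0.20264 hr

Final: 0.20264 hr


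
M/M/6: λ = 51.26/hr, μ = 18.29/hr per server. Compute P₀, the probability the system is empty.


a = λ/μ = 51.26/18.29 = 2.8026; ρ = a/c = 0.4671
Σ_{k=0}^{5} a^k/k! (terms k=0..5) = 1.00000 + 2.80262 + 3.92735 + 3.66896 + 2.57068 + 1.44093 = 15.41055
Tail: a^6/(6!(1−ρ)) = 484.60666/(720·0.5329) = 1.26303
P₀ = 1/(15.41055 + 1.26303) = 1/16.67359 = 0.059975

Final: 0.059975


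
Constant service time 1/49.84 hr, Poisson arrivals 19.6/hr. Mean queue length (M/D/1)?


ρ = 19.6/49.84 = 0.3933
M/D/1: Lq = ρ²/(2(1−ρ)) = 0.1547/(2·0.6067) = 0.12744

Final: 0.12744


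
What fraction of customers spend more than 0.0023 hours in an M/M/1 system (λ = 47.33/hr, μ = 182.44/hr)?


W ~ Exponential(μ−λ) for M/M/1.
μ − λ = 182.44 − 47.33 = 135.1100
P(W > t) = e^{−(μ−λ)t} = e^{−0.3108} = 0.732895

Final: 0.732895


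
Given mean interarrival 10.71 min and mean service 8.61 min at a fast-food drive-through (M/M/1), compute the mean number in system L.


λ = 60/10.71 = 5.6022 /hr
μ = 60/8.61 = 6.9686 /hr
ρ = λ/μ = 5.6022/6.9686 = 0.8039
L = ρ/(1−ρ) = 0.8039/0.1961 = 4.1000

Final: 4.1000


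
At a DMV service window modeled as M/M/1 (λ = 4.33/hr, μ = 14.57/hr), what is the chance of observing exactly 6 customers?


ρ = 4.33/14.57 = 0.2972
P_n = (1−ρ)·ρ^n = (1 − 0.2972)·0.2972^6 = 0.7028·0.0006889 = 0.0004842

Final: 0.0004842


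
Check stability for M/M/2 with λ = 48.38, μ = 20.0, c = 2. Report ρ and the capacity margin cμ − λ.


Total capacity cμ = 2·20.0 = 40.00/hr
ρ = λ/(cμ) = 48.38/40.00 = 1.2095
Stable ⇔ ρ < 1: NO
Spare capacity = cμ − λ = 40.00 − 48.38 = -8.38/hr

Final: ρ = 1.2095; unstable; margin = -8.38/hr


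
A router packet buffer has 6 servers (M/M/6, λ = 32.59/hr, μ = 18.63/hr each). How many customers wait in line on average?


a = λ/μ = 1.7493; ρ = a/6 = 0.2916
P₀ = 0.173777
Lq = P₀·a^c·ρ / (c!·(1−ρ)²) = 0.173777·28.65689·0.2916/(720·0.50189)
= 0.004018

Final: 0.004018


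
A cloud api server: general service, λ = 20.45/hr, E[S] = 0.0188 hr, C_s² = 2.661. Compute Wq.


ρ = λ·E[S] = 20.45·0.0188 = 0.3845
E[S²] = E[S]²(1+C_s²) = 0.0188²·(1+2.661) = 0.001294
Wq = λ·E[S²]/(2(1−ρ)) = 20.45·0.001294/(2·0.6155) = 0.02149 hr

Final: 0.02149 hr


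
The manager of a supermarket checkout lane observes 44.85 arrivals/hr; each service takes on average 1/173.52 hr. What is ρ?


ρ = λ/μ = 44.85/173.52 = 0.2585

Final: 0.2585


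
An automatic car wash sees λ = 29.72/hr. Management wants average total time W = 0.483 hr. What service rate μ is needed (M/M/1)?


W = 1/(μ−λ) ⇒ μ − λ = 1/W = 1/0.483 = 2.0704
μ = λ + 1/W = 29.72 + 2.0704 = 31.7904 per hr

Final: 31.7904 /hr


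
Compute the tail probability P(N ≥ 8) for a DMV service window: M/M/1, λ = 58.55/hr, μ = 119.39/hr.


ρ = 58.55/119.39 = 0.4904
P(N ≥ n) = ρ^n = 0.4904^8 = 0.003346

Final: 0.003346


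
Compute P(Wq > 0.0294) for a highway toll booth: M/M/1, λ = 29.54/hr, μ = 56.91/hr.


ρ = 29.54/56.91 = 0.5191
P(Wq > t) = ρ·e^{−(μ−λ)t} = 0.5191·e^{−0.8047}
= 0.5191·0.447232 = 0.232143

Final: 0.232143


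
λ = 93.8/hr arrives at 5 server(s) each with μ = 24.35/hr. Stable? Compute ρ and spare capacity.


Total capacity cμ = 5·24.35 = 121.75/hr
ρ = λ/(cμ) = 93.8/121.75 = 0.7704
Stable ⇔ ρ < 1: YES
Spare capacity = cμ − λ = 121.75 − 93.8 = 27.95/hr

Final: ρ = 0.7704; stable; margin = 27.95/hr


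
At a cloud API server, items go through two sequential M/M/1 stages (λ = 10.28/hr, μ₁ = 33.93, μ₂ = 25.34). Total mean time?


Each node sees arrival rate λ = 10.28/hr (tandem ⇒ throughput preserved).
W₁ = 1/(μ₁−λ) = 1/(33.93−10.28) = 0.04228 hr
W₂ = 1/(μ₂−λ) = 1/(25.34−10.28) = 0.06640 hr
W_total = W₁ + W₂ = 0.04228 + 0.06640 = 0.10868 hr

Final: 0.10868 hr


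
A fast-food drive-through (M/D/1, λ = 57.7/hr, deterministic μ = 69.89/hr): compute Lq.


ρ = 57.7/69.89 = 0.8256
M/D/1: Lq = ρ²/(2(1−ρ)) = 0.6816/(2·0.1744) = 1.95390

Final: 1.95390


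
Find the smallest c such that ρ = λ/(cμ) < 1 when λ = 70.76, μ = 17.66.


Stability requires cμ > λ ⇔ c > λ/μ.
λ/μ = 70.76/17.66 = 4.0068
Minimum integer c = ⌊4.0068⌋ + 1 = 5
Check: 5·17.66 = 88.30 > 70.76, while 4·17.66 = 70.64 ≤ 70.76

Final: 5 servers


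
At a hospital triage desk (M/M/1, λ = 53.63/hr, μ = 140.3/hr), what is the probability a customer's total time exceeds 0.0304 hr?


W ~ Exponential(μ−λ) for M/M/1.
μ − λ = 140.3 − 53.63 = 86.6700
P(W > t) = e^{−(μ−λ)t} = e^{−2.6348} = 0.071736

Final: 0.071736


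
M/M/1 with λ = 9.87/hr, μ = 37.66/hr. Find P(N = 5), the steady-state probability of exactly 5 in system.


ρ = 9.87/37.66 = 0.2621
P_n = (1−ρ)·ρ^n = (1 − 0.2621)·0.2621^5 = 0.7379·0.001236 = 0.0009124

Final: 0.0009124


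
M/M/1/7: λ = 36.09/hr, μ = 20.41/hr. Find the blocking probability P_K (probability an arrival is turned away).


ρ = λ/μ = 36.09/20.41 = 1.7683
P_K = (1−ρ)ρ^K/(1−ρ^(K+1)) = (-0.7683·54.051424)/(1 − 95.576477)
= -41.525053/-94.576477 = 0.439063

Final: 0.439063


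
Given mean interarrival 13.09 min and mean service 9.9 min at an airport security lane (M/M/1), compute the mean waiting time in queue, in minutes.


λ = 60/13.09 = 4.5837 /hr
μ = 60/9.9 = 6.0606 /hr
ρ = λ/μ = 4.5837/6.0606 = 0.7563
Wq = ρ/(μ−λ) = 0.7563/(6.0606−4.5837) = 0.51207 hr
In minutes: 0.51207·60 = 30.724 min

Final: 30.724 min


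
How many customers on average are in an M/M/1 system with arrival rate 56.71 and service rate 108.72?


ρ = λ/μ = 56.71/108.72 = 0.5216
L = ρ/(1−ρ) = 0.5216/(1 − 0.5216) = 0.5216/0.4784 = 1.0904

Final: 1.0904


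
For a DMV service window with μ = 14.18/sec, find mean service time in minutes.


Mean service time = 1/μ = 1/14.18 second = 0.07052 second
In minutes: 0.07052 × 0.0166667 = 0.001175 min

Final: 0.001175 min


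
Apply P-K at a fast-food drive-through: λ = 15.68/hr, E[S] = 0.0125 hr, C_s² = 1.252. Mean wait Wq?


ρ = λ·E[S] = 15.68·0.0125 = 0.1960
E[S²] = E[S]²(1+C_s²) = 0.0125²·(1+1.252) = 0.0003519
Wq = λ·E[S²]/(2(1−ρ)) = 15.68·0.0003519/(2·0.8040) = 0.003431 hr

Final: 0.003431 hr


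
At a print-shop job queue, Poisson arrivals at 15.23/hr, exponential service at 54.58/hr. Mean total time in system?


W = 1/(μ−λ) = 1/(54.58 − 15.23) = 1/39.35 = 0.02541 hr

Final: 0.02541 hr


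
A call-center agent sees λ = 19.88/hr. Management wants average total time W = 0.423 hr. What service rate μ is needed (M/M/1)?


W = 1/(μ−λ) ⇒ μ − λ = 1/W = 1/0.423 = 2.3641
μ = λ + 1/W = 19.88 + 2.3641 = 22.2441 per hr

Final: 22.2441 /hr


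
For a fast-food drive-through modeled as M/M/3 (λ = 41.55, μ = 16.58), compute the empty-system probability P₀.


a = λ/μ = 41.55/16.58 = 2.5060; ρ = a/c = 0.8353
Σ_{k=0}^{2} a^k/k! (terms k=0..2) = 1.00000 + 2.50603 + 3.14010 = 6.64613
Tail: a^3/(3!(1−ρ)) = 15.73836/(6·0.1647) = 15.93053
P₀ = 1/(6.64613 + 15.93053) = 1/22.57665 = 0.044294

Final: 0.044294


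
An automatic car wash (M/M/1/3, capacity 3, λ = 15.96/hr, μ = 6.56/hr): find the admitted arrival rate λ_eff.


ρ = 2.4329; P_K = (1−ρ)ρ^3/(1−ρ^4) = 0.606277
λ_eff = λ(1 − P_K) = 15.96·(1 − 0.606277) = 15.96·0.393723 = 6.2838 /hr

Final: 6.2838 /hr


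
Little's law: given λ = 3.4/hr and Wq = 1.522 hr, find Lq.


Lq = λWq = 3.4·1.522 = 5.1748

Final: 5.1748


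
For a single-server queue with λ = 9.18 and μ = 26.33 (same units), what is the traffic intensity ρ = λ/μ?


ρ = λ/μ = 9.18/26.33 = 0.3487

Final: 0.3487


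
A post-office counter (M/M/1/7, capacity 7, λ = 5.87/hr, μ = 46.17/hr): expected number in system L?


ρ = 5.87/46.17 = 0.1271
L = ρ[1 − (K+1)ρ^K + Kρ^(K+1)] / [(1−ρ)(1−ρ^(K+1))]
Numerator: 0.1271·(1 − 8·0.0000005370 + 7·0.00000006827) = 0.127138
Denominator: (0.8729)·(1.000000) = 0.872861
L = 0.127138/0.872861 = 0.1457

Final: 0.1457


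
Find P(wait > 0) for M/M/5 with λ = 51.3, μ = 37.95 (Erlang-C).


a = λ/μ = 1.3518; ρ = a/5 = 0.2704
P₀ = 0.258545 (from M/M/c formula)
C(c,a) = [a^c/(c!(1−ρ))]·P₀ = [4.51365/(120·0.7296)]·0.258545
= 0.05155·0.258545 = 0.013328

Final: 0.013328


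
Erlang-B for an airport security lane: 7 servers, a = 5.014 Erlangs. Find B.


B(c,a) = (a^c/c!) / Σ_{k=0}^{c} a^k/k!
a^7/7! = 15.807376
Σ terms (k=0..7): 1.00000 + 5.01400 + 12.57010 + 21.00882 + 26.33456 + 26.40830 + 22.06853 + 15.80738 = 130.211689
B = 15.807376/130.211689 = 0.121398

Final: 0.121398


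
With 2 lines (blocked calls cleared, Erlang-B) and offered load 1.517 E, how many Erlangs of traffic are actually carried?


B(2,1.517) = 0.313728 (Erlang-B)
Carried load = a(1 − B) = 1.517·(1 − 0.313728) = 1.517·0.686272 = 1.0411 E

Final: 1.0411 Erlangs


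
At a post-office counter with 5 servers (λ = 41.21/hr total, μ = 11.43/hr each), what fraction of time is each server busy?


ρ = λ/(cμ) = 41.21/(5·11.43) = 41.21/57.15 = 0.7211

Final: 0.7211


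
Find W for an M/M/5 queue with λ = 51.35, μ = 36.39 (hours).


a = 1.4111; ρ = 0.2822; P₀ = 0.243595
Lq = P₀·a^c·ρ/(c!(1−ρ)²) = 0.006221
Wq = Lq/λ = 0.006221/51.35 = 0.0001212 hr
W = Wq + 1/μ = 0.0001212 + 0.02748 = 0.02760 hr

Final: 0.02760 hr


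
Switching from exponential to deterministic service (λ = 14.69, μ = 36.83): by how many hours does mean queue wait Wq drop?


ρ = 14.69/36.83 = 0.3989
Wq(M/M/1) = ρ/(μ−λ) = 0.3989/22.14 = 0.01802 hr
Wq(M/D/1) = ρ/(2(μ−λ)) = 0.009008 hr
Savings = 0.01802 − 0.009008 = 0.009008 hr

Final: 0.009008 hr


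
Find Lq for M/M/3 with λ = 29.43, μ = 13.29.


a = λ/μ = 2.2144; ρ = a/3 = 0.7381
P₀ = 0.079503
Lq = P₀·a^c·ρ / (c!·(1−ρ)²) = 0.079503·10.85915·0.7381/(6·0.06857)
= 1.54905

Final: 1.54905


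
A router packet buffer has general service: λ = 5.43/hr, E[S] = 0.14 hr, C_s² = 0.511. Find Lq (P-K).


ρ = λ·E[S] = 5.43·0.14 = 0.7602
Lq = ρ²(1+C_s²)/(2(1−ρ)) = 0.5779·(1+0.511)/(2·0.2398)
= 0.5779·1.5110/0.4796 = 1.82071

Final: 1.82071


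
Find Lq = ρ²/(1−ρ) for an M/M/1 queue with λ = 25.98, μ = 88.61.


ρ = 25.98/88.61 = 0.2932
Lq = ρ²/(1−ρ) = 0.08596/0.7068 = 0.1216

Final: 0.1216


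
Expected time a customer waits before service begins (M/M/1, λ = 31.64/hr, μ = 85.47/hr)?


ρ = 31.64/85.47 = 0.3702
Wq = ρ/(μ−λ) = 0.3702/(85.47 − 31.64) = 0.3702/53.83 = 0.006877 hr

Final: 0.006877 hr


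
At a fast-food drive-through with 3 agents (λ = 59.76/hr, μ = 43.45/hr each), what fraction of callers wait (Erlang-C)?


a = λ/μ = 1.3754; ρ = a/3 = 0.4585
P₀ = 0.242606 (from M/M/c formula)
C(c,a) = [a^c/(c!(1−ρ))]·P₀ = [2.60173/(6·0.5415)]·0.242606
= 0.80072·0.242606 = 0.194258

Final: 0.194258


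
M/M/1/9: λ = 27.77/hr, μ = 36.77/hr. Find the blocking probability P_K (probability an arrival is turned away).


ρ = λ/μ = 27.77/36.77 = 0.7552
P_K = (1−ρ)ρ^K/(1−ρ^(K+1)) = (0.2448·0.079936)/(1 − 0.060370)
= 0.019565/0.939630 = 0.020822

Final: 0.020822


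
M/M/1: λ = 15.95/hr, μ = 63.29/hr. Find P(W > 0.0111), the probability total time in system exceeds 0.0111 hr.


W ~ Exponential(μ−λ) for M/M/1.
μ − λ = 63.29 − 15.95 = 47.3400
P(W > t) = e^{−(μ−λ)t} = e^{−0.5255} = 0.591275

Final: 0.591275


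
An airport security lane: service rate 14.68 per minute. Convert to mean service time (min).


Mean service time = 1/μ = 1/14.68 minute = 0.06812 minute
In minutes: 0.06812 × 1 = 0.06812 min

Final: 0.06812 min


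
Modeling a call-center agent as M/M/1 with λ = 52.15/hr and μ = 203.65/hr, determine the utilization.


ρ = λ/μ = 52.15/203.65 = 0.2561

Final: 0.2561


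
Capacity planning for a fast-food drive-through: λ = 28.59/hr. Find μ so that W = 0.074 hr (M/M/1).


W = 1/(μ−λ) ⇒ μ − λ = 1/W = 1/0.074 = 13.5135
μ = λ + 1/W = 28.59 + 13.5135 = 42.1035 per hr

Final: 42.1035 /hr


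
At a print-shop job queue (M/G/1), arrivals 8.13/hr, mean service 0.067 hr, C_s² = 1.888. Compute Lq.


ρ = λ·E[S] = 8.13·0.067 = 0.5447
Lq = ρ²(1+C_s²)/(2(1−ρ)) = 0.2967·(1+1.888)/(2·0.4553)
= 0.2967·2.8880/0.9106 = 0.94104

Final: 0.94104


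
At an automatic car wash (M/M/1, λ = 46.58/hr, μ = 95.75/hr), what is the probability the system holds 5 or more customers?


ρ = 46.58/95.75 = 0.4865
P(N ≥ n) = ρ^n = 0.4865^5 = 0.027246

Final: 0.027246


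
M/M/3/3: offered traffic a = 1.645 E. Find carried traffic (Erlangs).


B(3,1.645) = 0.156522 (Erlang-B)
Carried load = a(1 − B) = 1.645·(1 − 0.156522) = 1.645·0.843478 = 1.3875 E

Final: 1.3875 Erlangs


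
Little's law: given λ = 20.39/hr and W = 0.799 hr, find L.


L = λW = 20.39·0.799 = 16.2916

Final: 16.2916


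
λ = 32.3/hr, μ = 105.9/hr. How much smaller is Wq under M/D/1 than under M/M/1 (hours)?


ρ = 32.3/105.9 = 0.3050
Wq(M/M/1) = ρ/(μ−λ) = 0.3050/73.60 = 0.004144 hr
Wq(M/D/1) = ρ/(2(μ−λ)) = 0.002072 hr
Savings = 0.004144 − 0.002072 = 0.002072 hr

Final: 0.002072 hr


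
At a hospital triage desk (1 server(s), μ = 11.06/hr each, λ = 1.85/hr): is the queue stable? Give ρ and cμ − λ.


Total capacity cμ = 1·11.06 = 11.06/hr
ρ = λ/(cμ) = 1.85/11.06 = 0.1673
Stable ⇔ ρ < 1: YES
Spare capacity = cμ − λ = 11.06 − 1.85 = 9.21/hr

Final: ρ = 0.1673; stable; margin = 9.21/hr


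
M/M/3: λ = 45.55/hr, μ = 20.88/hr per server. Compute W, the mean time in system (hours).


a = 2.1815; ρ = 0.7272; P₀ = 0.084012
Lq = P₀·a^c·ρ/(c!(1−ρ)²) = 1.42010
Wq = Lq/λ = 1.42010/45.55 = 0.03118 hr
W = Wq + 1/μ = 0.03118 + 0.04789 = 0.07907 hr

Final: 0.07907 hr


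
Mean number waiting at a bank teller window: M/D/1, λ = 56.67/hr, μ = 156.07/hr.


ρ = 56.67/156.07 = 0.3631
M/D/1: Lq = ρ²/(2(1−ρ)) = 0.1318/(2·0.6369) = 0.10351

Final: 0.10351


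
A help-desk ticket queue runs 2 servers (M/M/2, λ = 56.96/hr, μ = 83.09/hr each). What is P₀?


a = λ/μ = 56.96/83.09 = 0.6855; ρ = a/c = 0.3428
Σ_{k=0}^{1} a^k/k! (terms k=0..1) = 1.00000 + 0.68552 = 1.68552
Tail: a^2/(2!(1−ρ)) = 0.46994/(2·0.6572) = 0.35751
P₀ = 1/(1.68552 + 0.35751) = 1/2.04303 = 0.489468

Final: 0.489468


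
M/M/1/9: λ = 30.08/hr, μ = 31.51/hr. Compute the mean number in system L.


ρ = 30.08/31.51 = 0.9546
L = ρ[1 − (K+1)ρ^K + Kρ^(K+1)] / [(1−ρ)(1−ρ^(K+1))]
Numerator: 0.9546·(1 − 10·0.658362 + 9·0.628484) = 0.069434
Denominator: (0.04538)·(0.371516) = 0.016860
L = 0.069434/0.016860 = 4.1182

Final: 4.1182


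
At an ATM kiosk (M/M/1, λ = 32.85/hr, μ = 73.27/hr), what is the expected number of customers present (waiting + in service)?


ρ = λ/μ = 32.85/73.27 = 0.4483
L = ρ/(1−ρ) = 0.4483/(1 − 0.4483) = 0.4483/0.5517 = 0.8127

Final: 0.8127


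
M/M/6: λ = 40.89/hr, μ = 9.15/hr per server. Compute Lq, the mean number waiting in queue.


a = λ/μ = 4.4689; ρ = a/6 = 0.7448
P₀ = 0.009510
Lq = P₀·a^c·ρ / (c!·(1−ρ)²) = 0.009510·7964.82245·0.7448/(720·0.06512)
= 1.20325

Final: 1.20325


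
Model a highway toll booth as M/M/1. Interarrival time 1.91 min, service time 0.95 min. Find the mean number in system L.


λ = 60/1.91 = 31.4136 /hr
μ = 60/0.95 = 63.1579 /hr
ρ = λ/μ = 31.4136/63.1579 = 0.4974
L = ρ/(1−ρ) = 0.4974/0.5026 = 0.9896

Final: 0.9896


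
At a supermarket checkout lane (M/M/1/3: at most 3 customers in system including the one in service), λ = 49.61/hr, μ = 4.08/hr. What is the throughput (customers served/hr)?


ρ = 12.1593; P_K = (1−ρ)ρ^3/(1−ρ^4) = 0.917801
λ_eff = λ(1 − P_K) = 49.61·(1 − 0.917801) = 49.61·0.082199 = 4.0779 /hr

Final: 4.0779 /hr


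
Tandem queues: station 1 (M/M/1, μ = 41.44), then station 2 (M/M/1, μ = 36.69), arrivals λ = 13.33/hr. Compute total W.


Each node sees arrival rate λ = 13.33/hr (tandem ⇒ throughput preserved).
W₁ = 1/(μ₁−λ) = 1/(41.44−13.33) = 0.03557 hr
W₂ = 1/(μ₂−λ) = 1/(36.69−13.33) = 0.04281 hr
W_total = W₁ + W₂ = 0.03557 + 0.04281 = 0.07838 hr

Final: 0.07838 hr


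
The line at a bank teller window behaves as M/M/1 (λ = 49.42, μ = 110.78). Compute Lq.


ρ = 49.42/110.78 = 0.4461
Lq = ρ²/(1−ρ) = 0.1990/0.5539 = 0.3593

Final: 0.3593


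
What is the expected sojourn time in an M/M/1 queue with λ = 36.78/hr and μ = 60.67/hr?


W = 1/(μ−λ) = 1/(60.67 − 36.78) = 1/23.89 = 0.04186 hr

Final: 0.04186 hr


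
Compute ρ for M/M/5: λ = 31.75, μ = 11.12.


ρ = λ/(cμ) = 31.75/(5·11.12) = 31.75/55.60 = 0.5710

Final: 0.5710


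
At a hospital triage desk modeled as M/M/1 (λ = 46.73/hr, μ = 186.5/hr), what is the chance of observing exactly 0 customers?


ρ = 46.73/186.5 = 0.2506
P_n = (1−ρ)·ρ^n = (1 − 0.2506)·0.2506^0 = 0.7494·1.000000 = 0.749437

Final: 0.749437


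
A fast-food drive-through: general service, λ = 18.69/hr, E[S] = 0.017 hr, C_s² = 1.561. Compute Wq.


ρ = λ·E[S] = 18.69·0.017 = 0.3177
E[S²] = E[S]²(1+C_s²) = 0.017²·(1+1.561) = 0.0007401
Wq = λ·E[S²]/(2(1−ρ)) = 18.69·0.0007401/(2·0.6823) = 0.01014 hr

Final: 0.01014 hr


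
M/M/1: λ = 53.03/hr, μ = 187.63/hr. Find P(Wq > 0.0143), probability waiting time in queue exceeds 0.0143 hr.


ρ = 53.03/187.63 = 0.2826
P(Wq > t) = ρ·e^{−(μ−λ)t} = 0.2826·e^{−1.9248}
= 0.2826·0.145908 = 0.041238

Final: 0.041238


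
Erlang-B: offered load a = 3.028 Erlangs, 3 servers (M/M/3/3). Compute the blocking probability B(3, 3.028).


B(c,a) = (a^c/c!) / Σ_{k=0}^{c} a^k/k!
a^3/3! = 4.627180
Σ terms (k=0..3): 1.00000 + 3.02800 + 4.58439 + 4.62718 = 13.239572
B = 4.627180/13.239572 = 0.349496

Final: 0.349496


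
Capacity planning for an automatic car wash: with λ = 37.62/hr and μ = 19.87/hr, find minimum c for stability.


Stability requires cμ > λ ⇔ c > λ/μ.
λ/μ = 37.62/19.87 = 1.8933
Minimum integer c = ⌊1.8933⌋ + 1 = 2
Check: 2·19.87 = 39.74 > 37.62, while 1·19.87 = 19.87 ≤ 37.62

Final: 2 servers


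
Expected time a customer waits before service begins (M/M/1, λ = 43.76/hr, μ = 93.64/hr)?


ρ = 43.76/93.64 = 0.4673
Wq = ρ/(μ−λ) = 0.4673/(93.64 − 43.76) = 0.4673/49.88 = 0.009369 hr

Final: 0.009369 hr


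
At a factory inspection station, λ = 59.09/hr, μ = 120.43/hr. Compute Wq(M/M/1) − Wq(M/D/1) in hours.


ρ = 59.09/120.43 = 0.4907
Wq(M/M/1) = ρ/(μ−λ) = 0.4907/61.34 = 0.007999 hr
Wq(M/D/1) = ρ/(2(μ−λ)) = 0.003999 hr
Savings = 0.007999 − 0.003999 = 0.003999 hr

Final: 0.003999 hr


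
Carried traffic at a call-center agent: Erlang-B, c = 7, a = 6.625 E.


B(7,6.625) = 0.225334 (Erlang-B)
Carried load = a(1 − B) = 6.625·(1 − 0.225334) = 6.625·0.774666 = 5.1322 E

Final: 5.1322 Erlangs


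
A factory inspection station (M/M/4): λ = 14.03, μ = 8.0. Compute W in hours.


a = 1.7537; ρ = 0.4384; P₀ = 0.169709
Lq = P₀·a^c·ρ/(c!(1−ρ)²) = 0.09300
Wq = Lq/λ = 0.09300/14.03 = 0.006629 hr
W = Wq + 1/μ = 0.006629 + 0.12500 = 0.13163 hr

Final: 0.13163 hr


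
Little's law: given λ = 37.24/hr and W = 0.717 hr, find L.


L = λW = 37.24·0.717 = 26.7011

Final: 26.7011


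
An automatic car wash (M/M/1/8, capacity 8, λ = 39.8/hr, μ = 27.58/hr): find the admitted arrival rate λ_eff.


ρ = 1.4431; P_K = (1−ρ)ρ^8/(1−ρ^9) = 0.318781
λ_eff = λ(1 − P_K) = 39.8·(1 − 0.318781) = 39.8·0.681219 = 27.1125 /hr

Final: 27.1125 /hr


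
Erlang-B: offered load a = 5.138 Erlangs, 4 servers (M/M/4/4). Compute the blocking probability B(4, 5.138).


B(c,a) = (a^c/c!) / Σ_{k=0}^{c} a^k/k!
a^4/4! = 29.037897
Σ terms (k=0..4): 1.00000 + 5.13800 + 13.19952 + 22.60638 + 29.03790 = 70.981800
B = 29.037897/70.981800 = 0.409089

Final: 0.409089


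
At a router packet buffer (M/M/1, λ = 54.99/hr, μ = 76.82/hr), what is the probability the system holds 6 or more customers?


ρ = 54.99/76.82 = 0.7158
P(N ≥ n) = ρ^n = 0.7158^6 = 0.134542

Final: 0.134542


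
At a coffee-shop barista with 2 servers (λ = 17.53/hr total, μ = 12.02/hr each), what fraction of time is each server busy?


ρ = λ/(cμ) = 17.53/(2·12.02) = 17.53/24.04 = 0.7292

Final: 0.7292


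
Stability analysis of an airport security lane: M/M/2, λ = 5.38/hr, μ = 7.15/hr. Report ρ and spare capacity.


Total capacity cμ = 2·7.15 = 14.30/hr
ρ = λ/(cμ) = 5.38/14.30 = 0.3762
Stable ⇔ ρ < 1: YES
Spare capacity = cμ − λ = 14.30 − 5.38 = 8.92/hr

Final: ρ = 0.3762; stable; margin = 8.92/hr


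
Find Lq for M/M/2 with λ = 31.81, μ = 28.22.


a = λ/μ = 1.1272; ρ = a/2 = 0.5636
P₀ = 0.279093
Lq = P₀·a^c·ρ / (c!·(1−ρ)²) = 0.279093·1.27061·0.5636/(2·0.19044)
= 0.52475

Final: 0.52475


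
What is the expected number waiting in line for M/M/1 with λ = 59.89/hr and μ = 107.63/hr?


ρ = 59.89/107.63 = 0.5564
Lq = ρ²/(1−ρ) = 0.3096/0.4436 = 0.6981

Final: 0.6981


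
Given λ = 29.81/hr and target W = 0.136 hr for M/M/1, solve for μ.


W = 1/(μ−λ) ⇒ μ − λ = 1/W = 1/0.136 = 7.3529
μ = λ + 1/W = 29.81 + 7.3529 = 37.1629 per hr

Final: 37.1629 /hr


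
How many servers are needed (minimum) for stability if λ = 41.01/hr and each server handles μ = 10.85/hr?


Stability requires cμ > λ ⇔ c > λ/μ.
λ/μ = 41.01/10.85 = 3.7797
Minimum integer c = ⌊3.7797⌋ + 1 = 4
Check: 4·10.85 = 43.40 > 41.01, while 3·10.85 = 32.55 ≤ 41.01

Final: 4 servers


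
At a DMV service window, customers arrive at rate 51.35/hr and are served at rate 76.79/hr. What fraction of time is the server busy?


ρ = λ/μ = 51.35/76.79 = 0.6687

Final: 0.6687


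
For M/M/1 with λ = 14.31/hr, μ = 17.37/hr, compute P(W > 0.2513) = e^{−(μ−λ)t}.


W ~ Exponential(μ−λ) for M/M/1.
μ − λ = 17.37 − 14.31 = 3.0600
P(W > t) = e^{−(μ−λ)t} = e^{−0.7690} = 0.463487

Final: 0.463487


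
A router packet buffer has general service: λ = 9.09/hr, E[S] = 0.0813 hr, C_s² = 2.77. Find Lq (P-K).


ρ = λ·E[S] = 9.09·0.0813 = 0.7390
Lq = ρ²(1+C_s²)/(2(1−ρ)) = 0.5461·(1+2.77)/(2·0.2610)
= 0.5461·3.7700/0.5220 = 3.94465

Final: 3.94465


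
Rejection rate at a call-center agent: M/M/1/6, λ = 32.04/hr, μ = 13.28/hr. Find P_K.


ρ = λ/μ = 32.04/13.28 = 2.4127
P_K = (1−ρ)ρ^K/(1−ρ^(K+1)) = (-1.4127·197.227102)/(1 − 475.840087)
= -278.612985/-474.840087 = 0.586751

Final: 0.586751


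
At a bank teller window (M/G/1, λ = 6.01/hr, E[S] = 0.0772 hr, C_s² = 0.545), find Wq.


ρ = λ·E[S] = 6.01·0.0772 = 0.4640
E[S²] = E[S]²(1+C_s²) = 0.0772²·(1+0.545) = 0.009208
Wq = λ·E[S²]/(2(1−ρ)) = 6.01·0.009208/(2·0.5360) = 0.05162 hr

Final: 0.05162 hr


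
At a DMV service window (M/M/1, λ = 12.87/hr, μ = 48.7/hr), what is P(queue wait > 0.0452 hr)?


ρ = 12.87/48.7 = 0.2643
P(Wq > t) = ρ·e^{−(μ−λ)t} = 0.2643·e^{−1.6195}
= 0.2643·0.197995 = 0.052324

Final: 0.052324


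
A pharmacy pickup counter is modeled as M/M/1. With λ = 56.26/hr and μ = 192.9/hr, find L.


ρ = λ/μ = 56.26/192.9 = 0.2917
L = ρ/(1−ρ) = 0.2917/(1 − 0.2917) = 0.2917/0.7083 = 0.4117

Final: 0.4117


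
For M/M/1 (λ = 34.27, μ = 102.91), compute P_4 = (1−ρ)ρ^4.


ρ = 34.27/102.91 = 0.3330
P_n = (1−ρ)·ρ^n = (1 − 0.3330)·0.3330^4 = 0.6670·0.012298 = 0.008202

Final: 0.008202


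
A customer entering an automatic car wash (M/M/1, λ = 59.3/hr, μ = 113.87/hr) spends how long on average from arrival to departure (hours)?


W = 1/(μ−λ) = 1/(113.87 − 59.3) = 1/54.57 = 0.01833 hr

Final: 0.01833 hr


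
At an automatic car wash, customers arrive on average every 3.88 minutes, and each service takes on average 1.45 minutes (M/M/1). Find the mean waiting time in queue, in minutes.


λ = 60/3.88 = 15.4639 /hr
μ = 60/1.45 = 41.3793 /hr
ρ = λ/μ = 15.4639/41.3793 = 0.3737
Wq = ρ/(μ−λ) = 0.3737/(41.3793−15.4639) = 0.01442 hr
In minutes: 0.01442·60 = 0.8652 min

Final: 0.8652 min


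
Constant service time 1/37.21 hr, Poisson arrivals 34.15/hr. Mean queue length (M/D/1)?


ρ = 34.15/37.21 = 0.9178
M/D/1: Lq = ρ²/(2(1−ρ)) = 0.8423/(2·0.08224) = 5.12118

Final: 5.12118


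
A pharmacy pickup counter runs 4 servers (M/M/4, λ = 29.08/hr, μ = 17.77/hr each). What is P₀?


a = λ/μ = 29.08/17.77 = 1.6365; ρ = a/c = 0.4091
Σ_{k=0}^{3} a^k/k! (terms k=0..3) = 1.00000 + 1.63647 + 1.33901 + 0.73041 = 4.70589
Tail: a^4/(4!(1−ρ)) = 7.17180/(24·0.5909) = 0.50573
P₀ = 1/(4.70589 + 0.50573) = 1/5.21162 = 0.191879

Final: 0.191879


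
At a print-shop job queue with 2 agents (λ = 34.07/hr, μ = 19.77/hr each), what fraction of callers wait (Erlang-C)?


a = λ/μ = 1.7233; ρ = a/2 = 0.8617
P₀ = 0.074311 (from M/M/c formula)
C(c,a) = [a^c/(c!(1−ρ))]·P₀ = [2.96983/(2·0.1383)]·0.074311
= 10.73372·0.074311 = 0.797629

Final: 0.797629


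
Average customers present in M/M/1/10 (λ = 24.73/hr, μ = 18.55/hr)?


ρ = 24.73/18.55 = 1.3332
L = ρ[1 − (K+1)ρ^K + Kρ^(K+1)] / [(1−ρ)(1−ρ^(K+1))]
Numerator: 1.3332·(1 − 11·17.733809 + 10·23.641892) = 56.455085
Denominator: (-0.3332)·(-22.641892) = 7.543229
L = 56.455085/7.543229 = 7.4842

Final: 7.4842


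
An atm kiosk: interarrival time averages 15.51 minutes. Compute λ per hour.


λ = 1/(interarrival time) in consistent units.
1 hour = 60 min, so λ = 60/15.51 = 3.8685 per hour

Final: 3.8685 /hr


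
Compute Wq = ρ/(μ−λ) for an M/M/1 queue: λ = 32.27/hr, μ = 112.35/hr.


ρ = 32.27/112.35 = 0.2872
Wq = ρ/(μ−λ) = 0.2872/(112.35 − 32.27) = 0.2872/80.08 = 0.003587 hr

Final: 0.003587 hr


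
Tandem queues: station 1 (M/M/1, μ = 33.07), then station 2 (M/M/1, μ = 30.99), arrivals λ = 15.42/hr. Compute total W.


Each node sees arrival rate λ = 15.42/hr (tandem ⇒ throughput preserved).
W₁ = 1/(μ₁−λ) = 1/(33.07−15.42) = 0.05666 hr
W₂ = 1/(μ₂−λ) = 1/(30.99−15.42) = 0.06423 hr
W_total = W₁ + W₂ = 0.05666 + 0.06423 = 0.12088 hr

Final: 0.12088 hr


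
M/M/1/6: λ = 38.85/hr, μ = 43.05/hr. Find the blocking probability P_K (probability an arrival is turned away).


ρ = λ/μ = 38.85/43.05 = 0.9024
P_K = (1−ρ)ρ^K/(1−ρ^(K+1)) = (0.09756·0.540141)/(1 − 0.487444)
= 0.052697/0.512556 = 0.102812

Final: 0.102812


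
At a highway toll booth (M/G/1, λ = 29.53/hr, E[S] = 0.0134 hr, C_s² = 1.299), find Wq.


ρ = λ·E[S] = 29.53·0.0134 = 0.3957
E[S²] = E[S]²(1+C_s²) = 0.0134²·(1+1.299) = 0.0004128
Wq = λ·E[S²]/(2(1−ρ)) = 29.53·0.0004128/(2·0.6043) = 0.01009 hr

Final: 0.01009 hr


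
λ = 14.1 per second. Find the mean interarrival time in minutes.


Mean interarrival time = 1/λ = 1/14.1 second = 0.07092 second
In minutes: 0.07092 × 0.0166667 = 0.001182 min

Final: 0.001182 min


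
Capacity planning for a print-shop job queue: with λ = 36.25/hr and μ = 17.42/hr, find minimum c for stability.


Stability requires cμ > λ ⇔ c > λ/μ.
λ/μ = 36.25/17.42 = 2.0809
Minimum integer c = ⌊2.0809⌋ + 1 = 3
Check: 3·17.42 = 52.26 > 36.25, while 2·17.42 = 34.84 ≤ 36.25

Final: 3 servers


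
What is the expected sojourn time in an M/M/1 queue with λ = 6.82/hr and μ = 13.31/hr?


W = 1/(μ−λ) = 1/(13.31 − 6.82) = 1/6.49 = 0.1541 hr

Final: 0.1541 hr


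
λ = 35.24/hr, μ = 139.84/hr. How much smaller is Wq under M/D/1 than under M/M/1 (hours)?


ρ = 35.24/139.84 = 0.2520
Wq(M/M/1) = ρ/(μ−λ) = 0.2520/104.60 = 0.002409 hr
Wq(M/D/1) = ρ/(2(μ−λ)) = 0.001205 hr
Savings = 0.002409 − 0.001205 = 0.001205 hr

Final: 0.001205 hr


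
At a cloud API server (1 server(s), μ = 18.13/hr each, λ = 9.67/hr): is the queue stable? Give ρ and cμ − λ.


Total capacity cμ = 1·18.13 = 18.13/hr
ρ = λ/(cμ) = 9.67/18.13 = 0.5334
Stable ⇔ ρ < 1: YES
Spare capacity = cμ − λ = 18.13 − 9.67 = 8.46/hr

Final: ρ = 0.5334; stable; margin = 8.46/hr


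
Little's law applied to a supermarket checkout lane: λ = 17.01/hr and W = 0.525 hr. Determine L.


L = λW = 17.01·0.525 = 8.9303

Final: 8.9303


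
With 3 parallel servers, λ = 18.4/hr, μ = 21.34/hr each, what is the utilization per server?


ρ = λ/(cμ) = 18.4/(3·21.34) = 18.4/64.02 = 0.2874

Final: 0.2874


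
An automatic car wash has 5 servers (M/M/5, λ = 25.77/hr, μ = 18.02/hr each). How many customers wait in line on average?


a = λ/μ = 1.4301; ρ = a/5 = 0.2860
P₀ = 0.238996
Lq = P₀·a^c·ρ / (c!·(1−ρ)²) = 0.238996·5.98134·0.2860/(120·0.50977)
= 0.006684

Final: 0.006684


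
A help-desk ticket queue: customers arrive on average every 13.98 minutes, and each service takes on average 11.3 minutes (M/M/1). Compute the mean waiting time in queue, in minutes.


λ = 60/13.98 = 4.2918 /hr
μ = 60/11.3 = 5.3097 /hr
ρ = λ/μ = 4.2918/5.3097 = 0.8083
Wq = ρ/(μ−λ) = 0.8083/(5.3097−4.2918) = 0.79409 hr
In minutes: 0.79409·60 = 47.646 min

Final: 47.646 min


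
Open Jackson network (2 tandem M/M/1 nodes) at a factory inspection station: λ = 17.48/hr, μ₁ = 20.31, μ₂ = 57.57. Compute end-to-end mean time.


Each node sees arrival rate λ = 17.48/hr (tandem ⇒ throughput preserved).
W₁ = 1/(μ₁−λ) = 1/(20.31−17.48) = 0.35336 hr
W₂ = 1/(μ₂−λ) = 1/(57.57−17.48) = 0.02494 hr
W_total = W₁ + W₂ = 0.35336 + 0.02494 = 0.37830 hr

Final: 0.37830 hr


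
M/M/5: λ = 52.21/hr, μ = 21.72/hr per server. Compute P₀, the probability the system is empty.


a = λ/μ = 52.21/21.72 = 2.4038; ρ = a/c = 0.4808
Σ_{k=0}^{4} a^k/k! (terms k=0..4) = 1.00000 + 2.40378 + 2.88907 + 2.31489 + 1.39112 = 9.99885
Tail: a^5/(5!(1−ρ)) = 80.25449/(120·0.5192) = 1.28800
P₀ = 1/(9.99885 + 1.28800) = 1/11.28685 = 0.088599

Final: 0.088599


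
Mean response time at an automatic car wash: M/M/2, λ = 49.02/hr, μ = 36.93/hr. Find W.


a = 1.3274; ρ = 0.6637; P₀ = 0.202148
Lq = P₀·a^c·ρ/(c!(1−ρ)²) = 1.04498
Wq = Lq/λ = 1.04498/49.02 = 0.02132 hr
W = Wq + 1/μ = 0.02132 + 0.02708 = 0.04840 hr

Final: 0.04840 hr


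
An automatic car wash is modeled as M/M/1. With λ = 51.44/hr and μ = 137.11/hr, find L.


ρ = λ/μ = 51.44/137.11 = 0.3752
L = ρ/(1−ρ) = 0.3752/(1 − 0.3752) = 0.3752/0.6248 = 0.6004

Final: 0.6004


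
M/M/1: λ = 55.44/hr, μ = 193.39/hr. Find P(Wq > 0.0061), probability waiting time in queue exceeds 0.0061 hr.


ρ = 55.44/193.39 = 0.2867
P(Wq > t) = ρ·e^{−(μ−λ)t} = 0.2867·e^{−0.8415}
= 0.2867·0.431066 = 0.123576

Final: 0.123576


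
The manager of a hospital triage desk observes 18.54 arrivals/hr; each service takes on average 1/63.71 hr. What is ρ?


ρ = λ/μ = 18.54/63.71 = 0.2910

Final: 0.2910


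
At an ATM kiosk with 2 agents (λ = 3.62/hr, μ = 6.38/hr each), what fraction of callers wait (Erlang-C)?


a = λ/μ = 0.5674; ρ = a/2 = 0.2837
P₀ = 0.557998 (from M/M/c formula)
C(c,a) = [a^c/(c!(1−ρ))]·P₀ = [0.32194/(2·0.7163)]·0.557998
= 0.22472·0.557998 = 0.125396

Final: 0.125396


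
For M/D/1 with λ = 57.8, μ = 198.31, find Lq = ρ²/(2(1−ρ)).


ρ = 57.8/198.31 = 0.2915
M/D/1: Lq = ρ²/(2(1−ρ)) = 0.08495/(2·0.7085) = 0.05995

Final: 0.05995


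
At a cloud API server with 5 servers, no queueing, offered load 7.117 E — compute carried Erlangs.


B(5,7.117) = 0.431559 (Erlang-B)
Carried load = a(1 − B) = 7.117·(1 − 0.431559) = 7.117·0.568441 = 4.0456 E

Final: 4.0456 Erlangs


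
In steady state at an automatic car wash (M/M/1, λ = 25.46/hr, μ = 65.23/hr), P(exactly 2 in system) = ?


ρ = 25.46/65.23 = 0.3903
P_n = (1−ρ)·ρ^n = (1 − 0.3903)·0.3903^2 = 0.6097·0.152343 = 0.092882

Final: 0.092882


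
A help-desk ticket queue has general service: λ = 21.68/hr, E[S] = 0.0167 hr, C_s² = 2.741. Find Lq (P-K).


ρ = λ·E[S] = 21.68·0.0167 = 0.3621
Lq = ρ²(1+C_s²)/(2(1−ρ)) = 0.1311·(1+2.741)/(2·0.6379)
= 0.1311·3.7410/1.2759 = 0.38435

Final: 0.38435


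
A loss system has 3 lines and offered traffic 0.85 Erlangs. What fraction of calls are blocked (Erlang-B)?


B(c,a) = (a^c/c!) / Σ_{k=0}^{c} a^k/k!
a^3/3! = 0.102354
Σ terms (k=0..3): 1.00000 + 0.85000 + 0.36125 + 0.10235 = 2.313604
B = 0.102354/2.313604 = 0.044240

Final: 0.044240


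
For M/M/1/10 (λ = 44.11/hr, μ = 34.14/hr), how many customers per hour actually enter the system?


ρ = 1.2920; P_K = (1−ρ)ρ^10/(1−ρ^11) = 0.240377
λ_eff = λ(1 − P_K) = 44.11·(1 − 0.240377) = 44.11·0.759623 = 33.5070 /hr

Final: 33.5070 /hr


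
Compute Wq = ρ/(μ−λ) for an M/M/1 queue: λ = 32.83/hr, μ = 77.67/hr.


ρ = 32.83/77.67 = 0.4227
Wq = ρ/(μ−λ) = 0.4227/(77.67 − 32.83) = 0.4227/44.84 = 0.009427 hr

Final: 0.009427 hr


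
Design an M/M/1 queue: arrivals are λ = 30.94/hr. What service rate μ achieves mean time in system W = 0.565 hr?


W = 1/(μ−λ) ⇒ μ − λ = 1/W = 1/0.565 = 1.7699
μ = λ + 1/W = 30.94 + 1.7699 = 32.7099 per hr

Final: 32.7099 /hr


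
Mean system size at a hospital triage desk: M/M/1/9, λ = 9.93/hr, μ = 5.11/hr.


ρ = 9.93/5.11 = 1.9432
L = ρ[1 − (K+1)ρ^K + Kρ^(K+1)] / [(1−ρ)(1−ρ^(K+1))]
Numerator: 1.9432·(1 − 10·395.143767 + 9·767.862544) = 5752.647666
Denominator: (-0.9432)·(-766.862544) = 723.341969
L = 5752.647666/723.341969 = 7.9529

Final: 7.9529


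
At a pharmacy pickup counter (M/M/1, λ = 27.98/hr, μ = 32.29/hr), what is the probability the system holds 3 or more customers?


ρ = 27.98/32.29 = 0.8665
P(N ≥ n) = ρ^n = 0.8665^3 = 0.650637

Final: 0.650637


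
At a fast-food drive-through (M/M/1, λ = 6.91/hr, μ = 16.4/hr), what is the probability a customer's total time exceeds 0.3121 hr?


W ~ Exponential(μ−λ) for M/M/1.
μ − λ = 16.4 − 6.91 = 9.4900
P(W > t) = e^{−(μ−λ)t} = e^{−2.9618} = 0.051724

Final: 0.051724


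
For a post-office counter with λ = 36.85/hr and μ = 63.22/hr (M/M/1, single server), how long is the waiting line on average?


ρ = 36.85/63.22 = 0.5829
Lq = ρ²/(1−ρ) = 0.3398/0.4171 = 0.8145

Final: 0.8145


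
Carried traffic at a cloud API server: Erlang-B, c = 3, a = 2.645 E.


B(3,2.645) = 0.301560 (Erlang-B)
Carried load = a(1 − B) = 2.645·(1 − 0.301560) = 2.645·0.698440 = 1.8474 E

Final: 1.8474 Erlangs


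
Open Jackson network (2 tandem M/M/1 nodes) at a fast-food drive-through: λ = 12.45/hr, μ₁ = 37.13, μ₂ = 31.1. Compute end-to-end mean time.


Each node sees arrival rate λ = 12.45/hr (tandem ⇒ throughput preserved).
W₁ = 1/(μ₁−λ) = 1/(37.13−12.45) = 0.04052 hr
W₂ = 1/(μ₂−λ) = 1/(31.1−12.45) = 0.05362 hr
W_total = W₁ + W₂ = 0.04052 + 0.05362 = 0.09414 hr

Final: 0.09414 hr


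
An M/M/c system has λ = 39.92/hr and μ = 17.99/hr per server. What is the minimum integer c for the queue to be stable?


Stability requires cμ > λ ⇔ c > λ/μ.
λ/μ = 39.92/17.99 = 2.2190
Minimum integer c = ⌊2.2190⌋ + 1 = 3
Check: 3·17.99 = 53.97 > 39.92, while 2·17.99 = 35.98 ≤ 39.92

Final: 3 servers


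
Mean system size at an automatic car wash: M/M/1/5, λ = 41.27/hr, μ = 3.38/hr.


ρ = 41.27/3.38 = 12.2101
L = ρ[1 − (K+1)ρ^K + Kρ^(K+1)] / [(1−ρ)(1−ρ^(K+1))]
Numerator: 12.2101·(1 − 6·271386.876761 + 5·3313649.823644) = 182417415.371434
Denominator: (-11.2101)·(-3313648.823644) = 37146199.386945
L = 182417415.371434/37146199.386945 = 4.9108

Final: 4.9108


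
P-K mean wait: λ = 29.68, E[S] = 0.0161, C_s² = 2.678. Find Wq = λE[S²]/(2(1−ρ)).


ρ = λ·E[S] = 29.68·0.0161 = 0.4778
E[S²] = E[S]²(1+C_s²) = 0.0161²·(1+2.678) = 0.0009534
Wq = λ·E[S²]/(2(1−ρ)) = 29.68·0.0009534/(2·0.5222) = 0.02710 hr

Final: 0.02710 hr
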